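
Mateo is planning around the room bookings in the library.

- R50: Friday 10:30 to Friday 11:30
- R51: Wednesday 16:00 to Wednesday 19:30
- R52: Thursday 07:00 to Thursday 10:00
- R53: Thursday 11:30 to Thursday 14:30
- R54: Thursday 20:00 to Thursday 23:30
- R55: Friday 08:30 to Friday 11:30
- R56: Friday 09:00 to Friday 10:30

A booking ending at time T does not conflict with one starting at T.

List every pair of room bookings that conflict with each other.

Check each pair: they overlap iff neither finishes before the other starts.
Sorted by start: R51, R52, R53, R54, R55, R56, R50.
R52 starts after R51 ends — done with R51.
R53 starts after R52 ends — done with R52.
R54 starts after R53 ends — done with R53.
R55 starts after R54 ends — done with R54.
R56 starts before R55 ends → R55 and R56 overlap.
R50 starts before R55 ends → R55 and R50 overlap.
R50 starts exactly when R56 ends (back-to-back, no overlap).

R50 & R55, R55 & R56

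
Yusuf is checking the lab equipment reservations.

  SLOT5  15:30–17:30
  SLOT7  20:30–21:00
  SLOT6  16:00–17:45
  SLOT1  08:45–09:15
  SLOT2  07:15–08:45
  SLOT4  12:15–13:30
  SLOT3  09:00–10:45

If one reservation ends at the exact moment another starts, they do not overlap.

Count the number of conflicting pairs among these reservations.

Sorted by start: SLOT2, SLOT1, SLOT3, SLOT4, SLOT5, SLOT6, SLOT7.
SLOT1 starts exactly when SLOT2 ends (back-to-back, no overlap), so SLOT2 has no further overlaps.
SLOT3 starts before SLOT1 ends → SLOT1 and SLOT3 overlap.
SLOT4 starts after SLOT1 ends, so SLOT1 has no further overlaps.
SLOT4 starts after SLOT3 ends, so SLOT3 has no further overlaps.
SLOT5 starts after SLOT4 ends, so SLOT4 has no further overlaps.
SLOT6 starts before SLOT5 ends → SLOT5 and SLOT6 overlap.
SLOT7 starts after SLOT5 ends.
SLOT7 starts after SLOT6 ends.
Overlapping pairs: SLOT1 & SLOT3, SLOT5 & SLOT6 — 2 in total.

2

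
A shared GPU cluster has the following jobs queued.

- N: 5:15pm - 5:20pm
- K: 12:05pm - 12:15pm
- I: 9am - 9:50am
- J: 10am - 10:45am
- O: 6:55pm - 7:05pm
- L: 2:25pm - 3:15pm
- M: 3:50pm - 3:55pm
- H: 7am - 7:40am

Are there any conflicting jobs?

No

Sorted by start: H, I, J, K, L, M, N, O.
I starts after H ends, so H has no further overlaps.
J starts after I ends, so I has no further overlaps.
K starts after J ends, so J has no further overlaps.
L starts after K ends, so K has no further overlaps.
M starts after L ends, so L has no further overlaps.
N starts after M ends, so M has no further overlaps.
O starts after N ends.
Every pair is clear; the schedule has no overlaps.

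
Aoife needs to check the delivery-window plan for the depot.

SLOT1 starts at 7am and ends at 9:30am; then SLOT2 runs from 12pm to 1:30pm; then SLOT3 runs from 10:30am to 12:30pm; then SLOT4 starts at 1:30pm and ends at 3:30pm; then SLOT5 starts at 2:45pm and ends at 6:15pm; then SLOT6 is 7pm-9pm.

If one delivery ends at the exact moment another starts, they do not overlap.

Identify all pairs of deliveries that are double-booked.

SLOT2 & SLOT3, SLOT4 & SLOT5

Sorted by start: SLOT1, SLOT3, SLOT2, SLOT4, SLOT5, SLOT6.
SLOT3 starts after SLOT1 ends, so nothing later overlaps SLOT1 either.
SLOT2 starts before SLOT3 ends → SLOT3 and SLOT2 overlap.
SLOT4 starts after SLOT3 ends, so nothing later overlaps SLOT3 either.
SLOT4 starts exactly when SLOT2 ends (back-to-back, no overlap), so nothing later overlaps SLOT2 either.
SLOT5 starts before SLOT4 ends → SLOT4 and SLOT5 overlap.
SLOT6 starts after SLOT4 ends.
SLOT6 starts after SLOT5 ends.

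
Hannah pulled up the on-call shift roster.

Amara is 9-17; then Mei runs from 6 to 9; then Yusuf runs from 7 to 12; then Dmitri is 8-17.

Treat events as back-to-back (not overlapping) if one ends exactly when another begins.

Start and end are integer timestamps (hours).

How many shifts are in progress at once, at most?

Sweep the timeline, counting +1 at each start and −1 at each end (ends before starts at a tie):
6 start Mei → 1
7 start Yusuf → 2
8 start Dmitri → 3
9 end Mei → 2
9 start Amara → 3
12 end Yusuf → 2
17 end Amara → 1
17 end Dmitri → 0
Peak is 3, at 8 (Dmitri, Mei, Yusuf).

3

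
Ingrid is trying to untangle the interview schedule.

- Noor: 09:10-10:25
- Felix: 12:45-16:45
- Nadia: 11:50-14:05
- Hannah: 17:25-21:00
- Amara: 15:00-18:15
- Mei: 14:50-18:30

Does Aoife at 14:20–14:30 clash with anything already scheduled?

Noor: ends 10:25 at or before Aoife starts 14:20 → clear.
Nadia: ends 14:05 at or before Aoife starts 14:20 → clear.
Felix: starts 12:45 before Aoife ends 14:30, and ends 16:45 after Aoife starts 14:20 → overlap.
Mei: starts 14:50 at or after Aoife ends 14:30 → clear.
Amara: starts 15:00 at or after Aoife ends 14:30 → clear.
Hannah: starts 17:25 at or after Aoife ends 14:30 → clear.
Aoife overlaps Felix.

Yes — it overlaps Felix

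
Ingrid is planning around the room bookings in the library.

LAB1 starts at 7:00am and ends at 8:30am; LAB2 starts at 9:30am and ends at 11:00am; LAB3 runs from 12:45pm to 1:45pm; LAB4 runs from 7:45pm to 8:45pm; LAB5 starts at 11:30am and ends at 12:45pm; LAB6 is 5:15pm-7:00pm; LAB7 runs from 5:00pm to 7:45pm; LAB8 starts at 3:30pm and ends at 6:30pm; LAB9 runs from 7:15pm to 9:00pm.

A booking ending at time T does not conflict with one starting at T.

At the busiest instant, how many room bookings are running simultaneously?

3

Walk through starts and ends in time order (an end at T is processed before a start at T):
7:00am start LAB1 → 1
8:30am end LAB1 → 0
9:30am start LAB2 → 1
11:00am end LAB2 → 0
11:30am start LAB5 → 1
12:45pm end LAB5 → 0
12:45pm start LAB3 → 1
1:45pm end LAB3 → 0
3:30pm start LAB8 → 1
5:00pm start LAB7 → 2
5:15pm start LAB6 → 3
6:30pm end LAB8 → 2
7:00pm end LAB6 → 1
7:15pm start LAB9 → 2
7:45pm end LAB7 → 1
7:45pm start LAB4 → 2
8:45pm end LAB4 → 1
9:00pm end LAB9 → 0
Peak is 3, at 5:15pm (LAB6, LAB7, LAB8).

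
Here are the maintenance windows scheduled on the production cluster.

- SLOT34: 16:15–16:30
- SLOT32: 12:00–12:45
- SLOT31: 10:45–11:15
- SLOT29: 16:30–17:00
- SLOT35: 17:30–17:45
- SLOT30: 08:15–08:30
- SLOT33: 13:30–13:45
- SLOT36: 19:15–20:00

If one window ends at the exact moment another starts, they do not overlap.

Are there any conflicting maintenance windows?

Sorted by start: SLOT30, SLOT31, SLOT32, SLOT33, SLOT34, SLOT29, SLOT35, SLOT36.
SLOT31 starts after SLOT30 ends, so nothing later overlaps SLOT30 either.
SLOT32 starts after SLOT31 ends, so nothing later overlaps SLOT31 either.
SLOT33 starts after SLOT32 ends, so nothing later overlaps SLOT32 either.
SLOT34 starts after SLOT33 ends, so nothing later overlaps SLOT33 either.
SLOT29 starts exactly when SLOT34 ends (back-to-back, no overlap), so nothing later overlaps SLOT34 either.
SLOT35 starts after SLOT29 ends, so nothing later overlaps SLOT29 either.
SLOT36 starts after SLOT35 ends.
Every pair is clear; the schedule has no overlaps.

No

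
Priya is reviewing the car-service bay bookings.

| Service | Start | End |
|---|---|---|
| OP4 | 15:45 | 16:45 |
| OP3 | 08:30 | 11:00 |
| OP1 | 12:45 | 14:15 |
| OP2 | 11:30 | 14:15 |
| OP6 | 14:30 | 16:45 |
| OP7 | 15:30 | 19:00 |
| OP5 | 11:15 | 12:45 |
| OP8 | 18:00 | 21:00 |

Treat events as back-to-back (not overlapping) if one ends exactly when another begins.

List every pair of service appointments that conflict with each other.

Check each pair: they overlap iff neither finishes before the other starts.
Sorted by start: OP3, OP5, OP2, OP1, OP6, OP7, OP4, OP8.
OP5 starts after OP3 ends, so OP3 has no further overlaps.
OP2 starts before OP5 ends → OP5 and OP2 overlap.
OP1 starts exactly when OP5 ends (back-to-back, no overlap), so OP5 has no further overlaps.
OP1 starts before OP2 ends → OP2 and OP1 overlap.
OP6 starts after OP2 ends, so OP2 has no further overlaps.
OP6 starts after OP1 ends, so OP1 has no further overlaps.
OP7 starts before OP6 ends → OP6 and OP7 overlap.
OP4 starts before OP6 ends → OP6 and OP4 overlap.
OP8 starts after OP6 ends.
OP4 starts before OP7 ends → OP7 and OP4 overlap.
OP8 starts before OP7 ends → OP7 and OP8 overlap.
OP8 starts after OP4 ends.

OP1 & OP2, OP2 & OP5, OP4 & OP6, OP4 & OP7, OP6 & OP7, OP7 & OP8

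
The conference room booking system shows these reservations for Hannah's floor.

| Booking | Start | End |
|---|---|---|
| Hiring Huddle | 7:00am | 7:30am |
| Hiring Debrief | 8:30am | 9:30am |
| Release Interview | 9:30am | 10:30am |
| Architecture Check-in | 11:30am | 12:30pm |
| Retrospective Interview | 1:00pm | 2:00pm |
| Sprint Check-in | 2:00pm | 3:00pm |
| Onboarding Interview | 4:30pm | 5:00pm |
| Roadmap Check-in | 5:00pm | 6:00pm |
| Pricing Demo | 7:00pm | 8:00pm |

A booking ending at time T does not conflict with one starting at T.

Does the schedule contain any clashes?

No

Check each pair: they overlap iff neither finishes before the other starts.
Sorted by start: Hiring Huddle, Hiring Debrief, Release Interview, Architecture Check-in, Retrospective Interview, Sprint Check-in, Onboarding Interview, Roadmap Check-in, Pricing Demo.
Hiring Debrief starts after Hiring Huddle ends — done with Hiring Huddle.
Release Interview starts exactly when Hiring Debrief ends (back-to-back, no overlap) — done with Hiring Debrief.
Architecture Check-in starts after Release Interview ends — done with Release Interview.
Retrospective Interview starts after Architecture Check-in ends — done with Architecture Check-in.
Sprint Check-in starts exactly when Retrospective Interview ends (back-to-back, no overlap) — done with Retrospective Interview.
Onboarding Interview starts after Sprint Check-in ends — done with Sprint Check-in.
Roadmap Check-in starts exactly when Onboarding Interview ends (back-to-back, no overlap) — done with Onboarding Interview.
Pricing Demo starts after Roadmap Check-in ends.
Every pair is clear; the schedule has no overlaps.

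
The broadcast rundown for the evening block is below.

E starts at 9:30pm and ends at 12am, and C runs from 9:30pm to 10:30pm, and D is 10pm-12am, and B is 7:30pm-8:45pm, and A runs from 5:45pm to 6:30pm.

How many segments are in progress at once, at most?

3

Walk through starts and ends in time order (an end at T is processed before a start at T):
5:45pm start A → 1
6:30pm end A → 0
7:30pm start B → 1
8:45pm end B → 0
9:30pm start C → 1
9:30pm start E → 2
10pm start D → 3
10:30pm end C → 2
12am end D → 1
12am end E → 0
Peak is 3, at 10pm (C, D, E).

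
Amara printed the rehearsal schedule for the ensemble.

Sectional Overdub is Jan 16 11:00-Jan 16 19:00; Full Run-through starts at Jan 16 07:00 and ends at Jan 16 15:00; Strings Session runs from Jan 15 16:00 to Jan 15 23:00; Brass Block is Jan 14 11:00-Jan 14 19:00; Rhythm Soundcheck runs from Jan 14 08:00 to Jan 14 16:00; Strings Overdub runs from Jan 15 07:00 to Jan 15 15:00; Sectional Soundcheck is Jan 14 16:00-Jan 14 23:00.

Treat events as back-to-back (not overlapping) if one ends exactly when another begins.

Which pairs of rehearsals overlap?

Check each pair: they overlap iff neither finishes before the other starts.
Sorted by start: Rhythm Soundcheck, Brass Block, Sectional Soundcheck, Strings Overdub, Strings Session, Full Run-through, Sectional Overdub.
Brass Block starts before Rhythm Soundcheck ends → Rhythm Soundcheck and Brass Block overlap.
Sectional Soundcheck starts exactly when Rhythm Soundcheck ends (back-to-back, no overlap), so Rhythm Soundcheck has no further overlaps.
Sectional Soundcheck starts before Brass Block ends → Brass Block and Sectional Soundcheck overlap.
Strings Overdub starts after Brass Block ends, so Brass Block has no further overlaps.
Strings Overdub starts after Sectional Soundcheck ends, so Sectional Soundcheck has no further overlaps.
Strings Session starts after Strings Overdub ends, so Strings Overdub has no further overlaps.
Full Run-through starts after Strings Session ends, so Strings Session has no further overlaps.
Sectional Overdub starts before Full Run-through ends → Full Run-through and Sectional Overdub overlap.

Brass Block & Rhythm Soundcheck, Brass Block & Sectional Soundcheck, Full Run-through & Sectional Overdub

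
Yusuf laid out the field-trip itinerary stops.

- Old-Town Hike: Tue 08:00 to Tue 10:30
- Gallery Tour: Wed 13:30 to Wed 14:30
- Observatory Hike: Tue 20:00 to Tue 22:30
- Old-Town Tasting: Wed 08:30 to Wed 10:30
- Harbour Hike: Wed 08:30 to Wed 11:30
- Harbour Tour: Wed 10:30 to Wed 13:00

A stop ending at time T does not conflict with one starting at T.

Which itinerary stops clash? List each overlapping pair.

Harbour Hike & Harbour Tour, Harbour Hike & Old-Town Tasting

Sorted by start: Old-Town Hike, Observatory Hike, Harbour Hike, Old-Town Tasting, Harbour Tour, Gallery Tour.
Observatory Hike starts after Old-Town Hike ends; Old-Town Hike is clear from here.
Harbour Hike starts after Observatory Hike ends; Observatory Hike is clear from here.
Old-Town Tasting starts before Harbour Hike ends → Harbour Hike and Old-Town Tasting overlap.
Harbour Tour starts before Harbour Hike ends → Harbour Hike and Harbour Tour overlap.
Gallery Tour starts after Harbour Hike ends.
Harbour Tour starts exactly when Old-Town Tasting ends (back-to-back, no overlap); Old-Town Tasting is clear from here.
Gallery Tour starts after Harbour Tour ends.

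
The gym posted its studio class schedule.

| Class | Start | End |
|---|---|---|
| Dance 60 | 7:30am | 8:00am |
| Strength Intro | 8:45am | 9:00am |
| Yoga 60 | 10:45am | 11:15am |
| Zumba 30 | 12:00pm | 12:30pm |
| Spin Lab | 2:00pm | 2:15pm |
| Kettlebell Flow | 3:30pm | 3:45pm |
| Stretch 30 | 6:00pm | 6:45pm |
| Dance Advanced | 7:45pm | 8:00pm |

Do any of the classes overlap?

Sorted by start: Dance 60, Strength Intro, Yoga 60, Zumba 30, Spin Lab, Kettlebell Flow, Stretch 30, Dance Advanced.
Strength Intro starts after Dance 60 ends; Dance 60 is clear from here.
Yoga 60 starts after Strength Intro ends; Strength Intro is clear from here.
Zumba 30 starts after Yoga 60 ends; Yoga 60 is clear from here.
Spin Lab starts after Zumba 30 ends; Zumba 30 is clear from here.
Kettlebell Flow starts after Spin Lab ends; Spin Lab is clear from here.
Stretch 30 starts after Kettlebell Flow ends; Kettlebell Flow is clear from here.
Dance Advanced starts after Stretch 30 ends.
Every pair is clear; the schedule has no overlaps.

No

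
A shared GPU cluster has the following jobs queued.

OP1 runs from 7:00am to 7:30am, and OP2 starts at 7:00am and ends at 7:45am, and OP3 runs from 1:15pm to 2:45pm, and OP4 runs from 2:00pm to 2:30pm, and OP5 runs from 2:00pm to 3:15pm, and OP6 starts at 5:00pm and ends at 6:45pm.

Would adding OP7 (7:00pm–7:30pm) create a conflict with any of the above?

OP1: ends 7:30am at or before OP7 starts 7:00pm → clear.
OP2: ends 7:45am at or before OP7 starts 7:00pm → clear.
OP3: ends 2:45pm at or before OP7 starts 7:00pm → clear.
OP4: ends 2:30pm at or before OP7 starts 7:00pm → clear.
OP5: ends 3:15pm at or before OP7 starts 7:00pm → clear.
OP6: ends 6:45pm at or before OP7 starts 7:00pm → clear.

No — it doesn't clash with anything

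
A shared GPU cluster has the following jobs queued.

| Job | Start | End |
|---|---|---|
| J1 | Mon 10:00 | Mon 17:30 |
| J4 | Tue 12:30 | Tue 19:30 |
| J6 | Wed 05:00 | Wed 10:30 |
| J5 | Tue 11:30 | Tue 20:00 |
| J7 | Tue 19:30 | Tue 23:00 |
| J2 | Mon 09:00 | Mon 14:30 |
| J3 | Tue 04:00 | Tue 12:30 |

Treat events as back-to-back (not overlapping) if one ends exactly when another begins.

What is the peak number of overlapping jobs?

Walk through starts and ends in time order (an end at T is processed before a start at T):
Mon 09:00 start J2 → 1
Mon 10:00 start J1 → 2
Mon 14:30 end J2 → 1
Mon 17:30 end J1 → 0
Tue 04:00 start J3 → 1
Tue 11:30 start J5 → 2
Tue 12:30 end J3 → 1
Tue 12:30 start J4 → 2
Tue 19:30 end J4 → 1
Tue 19:30 start J7 → 2
Tue 20:00 end J5 → 1
Tue 23:00 end J7 → 0
Wed 05:00 start J6 → 1
Wed 10:30 end J6 → 0
Peak is 2, at Mon 10:00 (J1, J2).

2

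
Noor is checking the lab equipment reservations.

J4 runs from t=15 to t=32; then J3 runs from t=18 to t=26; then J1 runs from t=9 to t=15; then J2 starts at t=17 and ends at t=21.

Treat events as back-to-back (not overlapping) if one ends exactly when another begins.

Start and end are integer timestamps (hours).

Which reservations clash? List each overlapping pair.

Sorted by start: J1, J4, J2, J3.
J4 starts exactly when J1 ends (back-to-back, no overlap), so J1 has no further overlaps.
J2 starts before J4 ends → J4 and J2 overlap.
J3 starts before J4 ends → J4 and J3 overlap.
J3 starts before J2 ends → J2 and J3 overlap.

J2 & J3, J2 & J4, J3 & J4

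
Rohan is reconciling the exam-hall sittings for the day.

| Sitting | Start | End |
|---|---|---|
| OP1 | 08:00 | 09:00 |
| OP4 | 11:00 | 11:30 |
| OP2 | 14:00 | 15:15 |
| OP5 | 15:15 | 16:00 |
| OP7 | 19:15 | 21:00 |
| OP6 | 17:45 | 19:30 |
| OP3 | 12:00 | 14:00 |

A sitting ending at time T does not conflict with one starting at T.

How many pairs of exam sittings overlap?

Sorted by start: OP1, OP4, OP3, OP2, OP5, OP6, OP7.
OP4 starts after OP1 ends, so OP1 has no further overlaps.
OP3 starts after OP4 ends, so OP4 has no further overlaps.
OP2 starts exactly when OP3 ends (back-to-back, no overlap), so OP3 has no further overlaps.
OP5 starts exactly when OP2 ends (back-to-back, no overlap), so OP2 has no further overlaps.
OP6 starts after OP5 ends, so OP5 has no further overlaps.
OP7 starts before OP6 ends → OP6 and OP7 overlap.
Overlapping pairs: OP6 & OP7 — 1 in total.

1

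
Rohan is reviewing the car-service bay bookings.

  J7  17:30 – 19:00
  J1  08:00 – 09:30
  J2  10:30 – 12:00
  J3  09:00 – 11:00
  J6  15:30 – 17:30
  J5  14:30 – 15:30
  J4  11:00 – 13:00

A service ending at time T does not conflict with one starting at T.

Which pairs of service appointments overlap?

Sorted by start: J1, J3, J2, J4, J5, J6, J7.
J3 starts before J1 ends → J1 and J3 overlap.
J2 starts after J1 ends, so J1 has no further overlaps.
J2 starts before J3 ends → J3 and J2 overlap.
J4 starts exactly when J3 ends (back-to-back, no overlap), so J3 has no further overlaps.
J4 starts before J2 ends → J2 and J4 overlap.
J5 starts after J2 ends, so J2 has no further overlaps.
J5 starts after J4 ends, so J4 has no further overlaps.
J6 starts exactly when J5 ends (back-to-back, no overlap), so J5 has no further overlaps.
J7 starts exactly when J6 ends (back-to-back, no overlap).

J1 & J3, J2 & J3, J2 & J4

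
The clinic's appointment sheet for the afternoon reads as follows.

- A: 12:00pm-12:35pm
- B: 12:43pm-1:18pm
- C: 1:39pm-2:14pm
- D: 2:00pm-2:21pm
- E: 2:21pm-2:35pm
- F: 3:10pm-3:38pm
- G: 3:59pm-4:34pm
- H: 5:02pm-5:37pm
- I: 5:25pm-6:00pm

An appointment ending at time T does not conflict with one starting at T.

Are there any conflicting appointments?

Yes

Two intervals overlap when each starts before the other ends.
Sorted by start: A, B, C, D, E, F, G, H, I.
B starts after A ends; A is clear from here.
C starts after B ends; B is clear from here.
D starts before C ends → C and D overlap.
That's a conflict, so the schedule is not conflict-free.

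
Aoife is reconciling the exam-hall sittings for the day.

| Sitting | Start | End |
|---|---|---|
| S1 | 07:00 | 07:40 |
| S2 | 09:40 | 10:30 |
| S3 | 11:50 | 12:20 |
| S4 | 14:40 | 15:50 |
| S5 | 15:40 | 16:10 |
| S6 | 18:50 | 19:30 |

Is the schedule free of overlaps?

No

Sorted by start: S1, S2, S3, S4, S5, S6.
S2 starts after S1 ends, so nothing later overlaps S1 either.
S3 starts after S2 ends, so nothing later overlaps S2 either.
S4 starts after S3 ends, so nothing later overlaps S3 either.
S5 starts before S4 ends → S4 and S5 overlap.
That's a conflict, so the schedule is not conflict-free.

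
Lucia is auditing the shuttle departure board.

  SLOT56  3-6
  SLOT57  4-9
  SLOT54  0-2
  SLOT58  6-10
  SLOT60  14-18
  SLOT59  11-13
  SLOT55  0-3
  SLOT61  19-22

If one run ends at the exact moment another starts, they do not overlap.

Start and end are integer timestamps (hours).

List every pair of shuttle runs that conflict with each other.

SLOT54 & SLOT55, SLOT56 & SLOT57, SLOT57 & SLOT58

Two intervals overlap when each starts before the other ends.
Sorted by start: SLOT54, SLOT55, SLOT56, SLOT57, SLOT58, SLOT59, SLOT60, SLOT61.
SLOT55 starts before SLOT54 ends → SLOT54 and SLOT55 overlap.
SLOT56 starts after SLOT54 ends — done with SLOT54.
SLOT56 starts exactly when SLOT55 ends (back-to-back, no overlap) — done with SLOT55.
SLOT57 starts before SLOT56 ends → SLOT56 and SLOT57 overlap.
SLOT58 starts exactly when SLOT56 ends (back-to-back, no overlap) — done with SLOT56.
SLOT58 starts before SLOT57 ends → SLOT57 and SLOT58 overlap.
SLOT59 starts after SLOT57 ends — done with SLOT57.
SLOT59 starts after SLOT58 ends — done with SLOT58.
SLOT60 starts after SLOT59 ends — done with SLOT59.
SLOT61 starts after SLOT60 ends.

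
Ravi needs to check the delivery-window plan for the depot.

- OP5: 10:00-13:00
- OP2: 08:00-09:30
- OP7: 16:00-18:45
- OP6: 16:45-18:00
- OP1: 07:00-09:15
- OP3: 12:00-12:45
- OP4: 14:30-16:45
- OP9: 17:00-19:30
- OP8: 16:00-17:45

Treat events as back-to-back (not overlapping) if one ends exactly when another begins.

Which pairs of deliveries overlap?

OP1 & OP2, OP3 & OP5, OP4 & OP7, OP4 & OP8, OP6 & OP7, OP6 & OP8, OP6 & OP9, OP7 & OP8, OP7 & OP9, OP8 & OP9

Sorted by start: OP1, OP2, OP5, OP3, OP4, OP7, OP8, OP6, OP9.
OP2 starts before OP1 ends → OP1 and OP2 overlap.
OP5 starts after OP1 ends; OP1 is clear from here.
OP5 starts after OP2 ends; OP2 is clear from here.
OP3 starts before OP5 ends → OP5 and OP3 overlap.
OP4 starts after OP5 ends; OP5 is clear from here.
OP4 starts after OP3 ends; OP3 is clear from here.
OP7 starts before OP4 ends → OP4 and OP7 overlap.
OP8 starts before OP4 ends → OP4 and OP8 overlap.
OP6 starts exactly when OP4 ends (back-to-back, no overlap); OP4 is clear from here.
OP8 starts before OP7 ends → OP7 and OP8 overlap.
OP6 starts before OP7 ends → OP7 and OP6 overlap.
OP9 starts before OP7 ends → OP7 and OP9 overlap.
OP6 starts before OP8 ends → OP8 and OP6 overlap.
OP9 starts before OP8 ends → OP8 and OP9 overlap.
OP9 starts before OP6 ends → OP6 and OP9 overlap.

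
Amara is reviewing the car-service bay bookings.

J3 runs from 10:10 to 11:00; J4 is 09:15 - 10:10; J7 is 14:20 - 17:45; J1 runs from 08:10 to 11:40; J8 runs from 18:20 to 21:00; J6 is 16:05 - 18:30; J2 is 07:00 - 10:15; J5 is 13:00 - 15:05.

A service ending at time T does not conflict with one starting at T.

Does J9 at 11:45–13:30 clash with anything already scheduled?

J2: ends 10:15 at or before J9 starts 11:45 → clear.
J1: ends 11:40 at or before J9 starts 11:45 → clear.
J4: ends 10:10 at or before J9 starts 11:45 → clear.
J3: ends 11:00 at or before J9 starts 11:45 → clear.
J5: starts 13:00 before J9 ends 13:30, and ends 15:05 after J9 starts 11:45 → overlap.
J7: starts 14:20 at or after J9 ends 13:30 → clear.
J6: starts 16:05 at or after J9 ends 13:30 → clear.
J8: starts 18:20 at or after J9 ends 13:30 → clear.
J9 overlaps J5.

Yes — it overlaps J5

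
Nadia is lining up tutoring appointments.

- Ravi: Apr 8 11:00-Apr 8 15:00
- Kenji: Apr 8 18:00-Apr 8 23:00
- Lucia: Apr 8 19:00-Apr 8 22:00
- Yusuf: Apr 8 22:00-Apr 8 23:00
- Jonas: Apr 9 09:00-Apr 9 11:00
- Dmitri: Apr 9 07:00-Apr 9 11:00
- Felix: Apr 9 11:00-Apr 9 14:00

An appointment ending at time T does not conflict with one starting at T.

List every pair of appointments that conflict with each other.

Dmitri & Jonas, Kenji & Lucia, Kenji & Yusuf

Sorted by start: Ravi, Kenji, Lucia, Yusuf, Dmitri, Jonas, Felix.
Kenji starts after Ravi ends, so nothing later overlaps Ravi either.
Lucia starts before Kenji ends → Kenji and Lucia overlap.
Yusuf starts before Kenji ends → Kenji and Yusuf overlap.
Dmitri starts after Kenji ends, so nothing later overlaps Kenji either.
Yusuf starts exactly when Lucia ends (back-to-back, no overlap), so nothing later overlaps Lucia either.
Dmitri starts after Yusuf ends, so nothing later overlaps Yusuf either.
Jonas starts before Dmitri ends → Dmitri and Jonas overlap.
Felix starts exactly when Dmitri ends (back-to-back, no overlap).
Felix starts exactly when Jonas ends (back-to-back, no overlap).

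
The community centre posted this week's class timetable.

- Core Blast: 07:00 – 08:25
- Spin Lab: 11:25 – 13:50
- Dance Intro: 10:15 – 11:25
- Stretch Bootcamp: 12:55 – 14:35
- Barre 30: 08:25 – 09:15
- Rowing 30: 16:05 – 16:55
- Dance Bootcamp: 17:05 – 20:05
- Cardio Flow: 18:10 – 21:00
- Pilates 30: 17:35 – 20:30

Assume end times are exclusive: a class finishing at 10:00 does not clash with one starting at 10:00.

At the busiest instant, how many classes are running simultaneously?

Sweep the timeline, counting +1 at each start and −1 at each end (ends before starts at a tie):
07:00 start Core Blast → 1
08:25 end Core Blast → 0
08:25 start Barre 30 → 1
09:15 end Barre 30 → 0
10:15 start Dance Intro → 1
11:25 end Dance Intro → 0
11:25 start Spin Lab → 1
12:55 start Stretch Bootcamp → 2
13:50 end Spin Lab → 1
14:35 end Stretch Bootcamp → 0
16:05 start Rowing 30 → 1
16:55 end Rowing 30 → 0
17:05 start Dance Bootcamp → 1
17:35 start Pilates 30 → 2
18:10 start Cardio Flow → 3
20:05 end Dance Bootcamp → 2
20:30 end Pilates 30 → 1
21:00 end Cardio Flow → 0
Peak is 3, at 18:10 (Cardio Flow, Dance Bootcamp, Pilates 30).

3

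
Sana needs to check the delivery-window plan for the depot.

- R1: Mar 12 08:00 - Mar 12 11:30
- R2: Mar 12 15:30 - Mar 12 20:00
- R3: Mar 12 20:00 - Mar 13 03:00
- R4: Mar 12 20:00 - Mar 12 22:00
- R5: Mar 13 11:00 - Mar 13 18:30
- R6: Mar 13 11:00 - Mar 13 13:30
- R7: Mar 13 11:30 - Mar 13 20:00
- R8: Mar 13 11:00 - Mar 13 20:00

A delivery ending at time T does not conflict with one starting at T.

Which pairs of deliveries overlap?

Sorted by start: R1, R2, R3, R4, R5, R6, R8, R7.
R2 starts after R1 ends, so R1 has no further overlaps.
R3 starts exactly when R2 ends (back-to-back, no overlap), so R2 has no further overlaps.
R4 starts before R3 ends → R3 and R4 overlap.
R5 starts after R3 ends, so R3 has no further overlaps.
R5 starts after R4 ends, so R4 has no further overlaps.
R6 starts before R5 ends → R5 and R6 overlap.
R8 starts before R5 ends → R5 and R8 overlap.
R7 starts before R5 ends → R5 and R7 overlap.
R8 starts before R6 ends → R6 and R8 overlap.
R7 starts before R6 ends → R6 and R7 overlap.
R7 starts before R8 ends → R8 and R7 overlap.

R3 & R4, R5 & R6, R5 & R7, R5 & R8, R6 & R7, R6 & R8, R7 & R8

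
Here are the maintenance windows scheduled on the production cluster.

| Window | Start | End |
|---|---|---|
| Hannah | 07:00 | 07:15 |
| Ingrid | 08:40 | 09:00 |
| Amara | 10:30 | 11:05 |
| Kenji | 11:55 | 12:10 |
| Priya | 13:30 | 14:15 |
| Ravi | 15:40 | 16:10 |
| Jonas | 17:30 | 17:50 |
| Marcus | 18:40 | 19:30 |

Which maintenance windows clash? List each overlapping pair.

no conflicts

Two intervals overlap when each starts before the other ends.
Sorted by start: Hannah, Ingrid, Amara, Kenji, Priya, Ravi, Jonas, Marcus.
Ingrid starts after Hannah ends — done with Hannah.
Amara starts after Ingrid ends — done with Ingrid.
Kenji starts after Amara ends — done with Amara.
Priya starts after Kenji ends — done with Kenji.
Ravi starts after Priya ends — done with Priya.
Jonas starts after Ravi ends — done with Ravi.
Marcus starts after Jonas ends.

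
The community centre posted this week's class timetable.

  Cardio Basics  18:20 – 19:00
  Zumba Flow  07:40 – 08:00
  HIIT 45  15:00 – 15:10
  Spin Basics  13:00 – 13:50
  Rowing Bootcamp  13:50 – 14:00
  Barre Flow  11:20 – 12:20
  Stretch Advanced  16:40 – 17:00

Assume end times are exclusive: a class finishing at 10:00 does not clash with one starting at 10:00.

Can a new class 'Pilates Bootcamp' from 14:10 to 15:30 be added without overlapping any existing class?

No — it overlaps HIIT 45

Zumba Flow: ends 08:00 at or before Pilates Bootcamp starts 14:10 → clear.
Barre Flow: ends 12:20 at or before Pilates Bootcamp starts 14:10 → clear.
Spin Basics: ends 13:50 at or before Pilates Bootcamp starts 14:10 → clear.
Rowing Bootcamp: ends 14:00 at or before Pilates Bootcamp starts 14:10 → clear.
HIIT 45: starts 15:00 before Pilates Bootcamp ends 15:30, and ends 15:10 after Pilates Bootcamp starts 14:10 → overlap.
Stretch Advanced: starts 16:40 at or after Pilates Bootcamp ends 15:30 → clear.
Cardio Basics: starts 18:20 at or after Pilates Bootcamp ends 15:30 → clear.
Pilates Bootcamp overlaps HIIT 45.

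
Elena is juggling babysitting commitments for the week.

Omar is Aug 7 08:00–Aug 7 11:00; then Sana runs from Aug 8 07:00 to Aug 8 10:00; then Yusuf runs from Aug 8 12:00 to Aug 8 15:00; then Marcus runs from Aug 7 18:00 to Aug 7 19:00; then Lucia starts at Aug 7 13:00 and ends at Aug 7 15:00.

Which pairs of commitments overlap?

Check each pair: they overlap iff neither finishes before the other starts.
Sorted by start: Omar, Lucia, Marcus, Sana, Yusuf.
Lucia starts after Omar ends — done with Omar.
Marcus starts after Lucia ends — done with Lucia.
Sana starts after Marcus ends — done with Marcus.
Yusuf starts after Sana ends.

no overlapping pairs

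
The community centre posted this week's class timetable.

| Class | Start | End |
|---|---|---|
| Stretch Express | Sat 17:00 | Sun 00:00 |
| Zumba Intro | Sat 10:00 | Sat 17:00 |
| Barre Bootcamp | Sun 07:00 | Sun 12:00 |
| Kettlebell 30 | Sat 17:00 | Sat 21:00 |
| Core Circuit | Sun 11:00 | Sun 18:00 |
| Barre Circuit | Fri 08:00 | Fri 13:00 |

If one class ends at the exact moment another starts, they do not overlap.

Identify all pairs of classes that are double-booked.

Barre Bootcamp & Core Circuit, Kettlebell 30 & Stretch Express

Check each pair: they overlap iff neither finishes before the other starts.
Sorted by start: Barre Circuit, Zumba Intro, Stretch Express, Kettlebell 30, Barre Bootcamp, Core Circuit.
Zumba Intro starts after Barre Circuit ends — done with Barre Circuit.
Stretch Express starts exactly when Zumba Intro ends (back-to-back, no overlap) — done with Zumba Intro.
Kettlebell 30 starts before Stretch Express ends → Stretch Express and Kettlebell 30 overlap.
Barre Bootcamp starts after Stretch Express ends — done with Stretch Express.
Barre Bootcamp starts after Kettlebell 30 ends — done with Kettlebell 30.
Core Circuit starts before Barre Bootcamp ends → Barre Bootcamp and Core Circuit overlap.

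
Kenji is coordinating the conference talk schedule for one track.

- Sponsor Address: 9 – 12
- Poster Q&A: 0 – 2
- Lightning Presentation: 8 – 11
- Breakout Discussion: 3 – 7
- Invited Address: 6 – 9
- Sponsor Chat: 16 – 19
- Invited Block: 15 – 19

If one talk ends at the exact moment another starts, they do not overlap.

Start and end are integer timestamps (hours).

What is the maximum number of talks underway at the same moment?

Sweep the timeline, counting +1 at each start and −1 at each end (ends before starts at a tie):
0 start Poster Q&A → 1
2 end Poster Q&A → 0
3 start Breakout Discussion → 1
6 start Invited Address → 2
7 end Breakout Discussion → 1
8 start Lightning Presentation → 2
9 end Invited Address → 1
9 start Sponsor Address → 2
11 end Lightning Presentation → 1
12 end Sponsor Address → 0
15 start Invited Block → 1
16 start Sponsor Chat → 2
19 end Invited Block → 1
19 end Sponsor Chat → 0
Peak is 2, at 6 (Breakout Discussion, Invited Address).

2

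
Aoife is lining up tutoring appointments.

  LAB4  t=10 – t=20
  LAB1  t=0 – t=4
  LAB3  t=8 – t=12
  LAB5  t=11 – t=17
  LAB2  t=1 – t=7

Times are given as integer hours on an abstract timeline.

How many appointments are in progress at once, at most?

3

Sort all start/end points and keep a running count:
t=0 start LAB1 → 1
t=1 start LAB2 → 2
t=4 end LAB1 → 1
t=7 end LAB2 → 0
t=8 start LAB3 → 1
t=10 start LAB4 → 2
t=11 start LAB5 → 3
t=12 end LAB3 → 2
t=17 end LAB5 → 1
t=20 end LAB4 → 0
Peak is 3, at t=11 (LAB3, LAB4, LAB5).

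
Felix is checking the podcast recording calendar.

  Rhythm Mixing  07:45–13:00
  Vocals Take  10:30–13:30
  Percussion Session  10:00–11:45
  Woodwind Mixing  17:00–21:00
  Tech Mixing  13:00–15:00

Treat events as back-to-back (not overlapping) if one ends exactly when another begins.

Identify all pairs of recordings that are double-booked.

Percussion Session & Rhythm Mixing, Percussion Session & Vocals Take, Rhythm Mixing & Vocals Take, Tech Mixing & Vocals Take

Sorted by start: Rhythm Mixing, Percussion Session, Vocals Take, Tech Mixing, Woodwind Mixing.
Percussion Session starts before Rhythm Mixing ends → Rhythm Mixing and Percussion Session overlap.
Vocals Take starts before Rhythm Mixing ends → Rhythm Mixing and Vocals Take overlap.
Tech Mixing starts exactly when Rhythm Mixing ends (back-to-back, no overlap), so nothing later overlaps Rhythm Mixing either.
Vocals Take starts before Percussion Session ends → Percussion Session and Vocals Take overlap.
Tech Mixing starts after Percussion Session ends, so nothing later overlaps Percussion Session either.
Tech Mixing starts before Vocals Take ends → Vocals Take and Tech Mixing overlap.
Woodwind Mixing starts after Vocals Take ends.
Woodwind Mixing starts after Tech Mixing ends.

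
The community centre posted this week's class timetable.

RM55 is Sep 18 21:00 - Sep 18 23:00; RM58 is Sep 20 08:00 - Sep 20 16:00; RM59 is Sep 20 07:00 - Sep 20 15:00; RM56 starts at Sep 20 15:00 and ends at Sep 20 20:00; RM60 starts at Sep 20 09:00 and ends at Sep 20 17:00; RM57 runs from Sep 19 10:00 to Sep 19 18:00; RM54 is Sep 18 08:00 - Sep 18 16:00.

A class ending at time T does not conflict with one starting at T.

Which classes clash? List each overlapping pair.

RM56 & RM58, RM56 & RM60, RM58 & RM59, RM58 & RM60, RM59 & RM60

Sorted by start: RM54, RM55, RM57, RM59, RM58, RM60, RM56.
RM55 starts after RM54 ends; RM54 is clear from here.
RM57 starts after RM55 ends; RM55 is clear from here.
RM59 starts after RM57 ends; RM57 is clear from here.
RM58 starts before RM59 ends → RM59 and RM58 overlap.
RM60 starts before RM59 ends → RM59 and RM60 overlap.
RM56 starts exactly when RM59 ends (back-to-back, no overlap).
RM60 starts before RM58 ends → RM58 and RM60 overlap.
RM56 starts before RM58 ends → RM58 and RM56 overlap.
RM56 starts before RM60 ends → RM60 and RM56 overlap.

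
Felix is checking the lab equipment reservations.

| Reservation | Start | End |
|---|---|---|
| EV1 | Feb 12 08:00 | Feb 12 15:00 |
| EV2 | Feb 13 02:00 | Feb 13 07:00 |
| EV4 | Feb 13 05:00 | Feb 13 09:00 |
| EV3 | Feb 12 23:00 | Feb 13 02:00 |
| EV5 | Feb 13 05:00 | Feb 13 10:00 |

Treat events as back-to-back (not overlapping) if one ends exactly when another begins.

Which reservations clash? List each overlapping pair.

EV2 & EV4, EV2 & EV5, EV4 & EV5

Sorted by start: EV1, EV3, EV2, EV4, EV5.
EV3 starts after EV1 ends; EV1 is clear from here.
EV2 starts exactly when EV3 ends (back-to-back, no overlap); EV3 is clear from here.
EV4 starts before EV2 ends → EV2 and EV4 overlap.
EV5 starts before EV2 ends → EV2 and EV5 overlap.
EV5 starts before EV4 ends → EV4 and EV5 overlap.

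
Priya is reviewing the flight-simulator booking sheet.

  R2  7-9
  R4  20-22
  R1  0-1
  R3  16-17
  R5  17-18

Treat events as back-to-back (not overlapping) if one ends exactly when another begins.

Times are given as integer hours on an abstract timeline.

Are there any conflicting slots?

Sorted by start: R1, R2, R3, R5, R4.
R2 starts after R1 ends, so R1 has no further overlaps.
R3 starts after R2 ends, so R2 has no further overlaps.
R5 starts exactly when R3 ends (back-to-back, no overlap), so R3 has no further overlaps.
R4 starts after R5 ends.
Every pair is clear; the schedule has no overlaps.

No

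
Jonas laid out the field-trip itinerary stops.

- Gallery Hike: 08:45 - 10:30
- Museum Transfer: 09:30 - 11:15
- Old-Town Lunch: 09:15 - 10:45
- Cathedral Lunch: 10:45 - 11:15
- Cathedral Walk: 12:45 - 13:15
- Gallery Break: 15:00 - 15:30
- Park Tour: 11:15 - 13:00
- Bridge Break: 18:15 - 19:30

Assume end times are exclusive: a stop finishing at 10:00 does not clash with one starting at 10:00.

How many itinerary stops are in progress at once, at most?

Sweep the timeline, counting +1 at each start and −1 at each end (ends before starts at a tie):
08:45 start Gallery Hike → 1
09:15 start Old-Town Lunch → 2
09:30 start Museum Transfer → 3
10:30 end Gallery Hike → 2
10:45 end Old-Town Lunch → 1
10:45 start Cathedral Lunch → 2
11:15 end Cathedral Lunch → 1
11:15 end Museum Transfer → 0
11:15 start Park Tour → 1
12:45 start Cathedral Walk → 2
13:00 end Park Tour → 1
13:15 end Cathedral Walk → 0
15:00 start Gallery Break → 1
15:30 end Gallery Break → 0
18:15 start Bridge Break → 1
19:30 end Bridge Break → 0
Peak is 3, at 09:30 (Gallery Hike, Museum Transfer, Old-Town Lunch).

3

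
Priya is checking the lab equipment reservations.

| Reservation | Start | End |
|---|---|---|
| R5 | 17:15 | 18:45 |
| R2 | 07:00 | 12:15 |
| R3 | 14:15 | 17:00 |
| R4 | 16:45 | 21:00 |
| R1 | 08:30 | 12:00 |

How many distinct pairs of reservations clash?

3

Sorted by start: R2, R1, R3, R4, R5.
R1 starts before R2 ends → R2 and R1 overlap.
R3 starts after R2 ends, so nothing later overlaps R2 either.
R3 starts after R1 ends, so nothing later overlaps R1 either.
R4 starts before R3 ends → R3 and R4 overlap.
R5 starts after R3 ends.
R5 starts before R4 ends → R4 and R5 overlap.
Overlapping pairs: R1 & R2, R3 & R4, R4 & R5 — 3 in total.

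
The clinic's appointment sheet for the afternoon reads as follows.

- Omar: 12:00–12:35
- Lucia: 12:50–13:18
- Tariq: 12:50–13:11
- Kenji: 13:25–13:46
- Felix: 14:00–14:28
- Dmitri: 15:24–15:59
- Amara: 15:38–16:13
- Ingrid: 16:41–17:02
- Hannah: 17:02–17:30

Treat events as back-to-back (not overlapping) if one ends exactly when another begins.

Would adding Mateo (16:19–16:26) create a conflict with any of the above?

No — it doesn't clash with anything

Omar: ends 12:35 at or before Mateo starts 16:19 → clear.
Lucia: ends 13:18 at or before Mateo starts 16:19 → clear.
Tariq: ends 13:11 at or before Mateo starts 16:19 → clear.
Kenji: ends 13:46 at or before Mateo starts 16:19 → clear.
Felix: ends 14:28 at or before Mateo starts 16:19 → clear.
Dmitri: ends 15:59 at or before Mateo starts 16:19 → clear.
Amara: ends 16:13 at or before Mateo starts 16:19 → clear.
Ingrid: starts 16:41 at or after Mateo ends 16:26 → clear.
Hannah: starts 17:02 at or after Mateo ends 16:26 → clear.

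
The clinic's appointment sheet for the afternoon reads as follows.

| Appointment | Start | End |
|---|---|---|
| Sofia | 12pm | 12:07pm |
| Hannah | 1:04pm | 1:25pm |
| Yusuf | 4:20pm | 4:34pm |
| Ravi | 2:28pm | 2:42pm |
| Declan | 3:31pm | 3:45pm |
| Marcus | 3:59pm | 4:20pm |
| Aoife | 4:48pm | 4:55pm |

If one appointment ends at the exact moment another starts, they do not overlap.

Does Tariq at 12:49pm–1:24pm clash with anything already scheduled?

Yes — it overlaps Hannah

Sofia: ends 12:07pm at or before Tariq starts 12:49pm → clear.
Hannah: starts 1:04pm before Tariq ends 1:24pm, and ends 1:25pm after Tariq starts 12:49pm → overlap.
Ravi: starts 2:28pm at or after Tariq ends 1:24pm → clear.
Declan: starts 3:31pm at or after Tariq ends 1:24pm → clear.
Marcus: starts 3:59pm at or after Tariq ends 1:24pm → clear.
Yusuf: starts 4:20pm at or after Tariq ends 1:24pm → clear.
Aoife: starts 4:48pm at or after Tariq ends 1:24pm → clear.
Tariq overlaps Hannah.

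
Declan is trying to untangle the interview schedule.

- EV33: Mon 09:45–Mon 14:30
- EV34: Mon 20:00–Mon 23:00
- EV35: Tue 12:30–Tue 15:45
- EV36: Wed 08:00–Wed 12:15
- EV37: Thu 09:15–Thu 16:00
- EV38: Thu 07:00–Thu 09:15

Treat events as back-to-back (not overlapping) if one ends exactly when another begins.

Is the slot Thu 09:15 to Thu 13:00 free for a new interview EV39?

No — it overlaps EV37

EV33: ends Mon 14:30 at or before EV39 starts Thu 09:15 → clear.
EV34: ends Mon 23:00 at or before EV39 starts Thu 09:15 → clear.
EV35: ends Tue 15:45 at or before EV39 starts Thu 09:15 → clear.
EV36: ends Wed 12:15 at or before EV39 starts Thu 09:15 → clear.
EV38: ends Thu 09:15 at or before EV39 starts Thu 09:15 → clear.
EV37: starts Thu 09:15 before EV39 ends Thu 13:00, and ends Thu 16:00 after EV39 starts Thu 09:15 → overlap.
EV39 overlaps EV37.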